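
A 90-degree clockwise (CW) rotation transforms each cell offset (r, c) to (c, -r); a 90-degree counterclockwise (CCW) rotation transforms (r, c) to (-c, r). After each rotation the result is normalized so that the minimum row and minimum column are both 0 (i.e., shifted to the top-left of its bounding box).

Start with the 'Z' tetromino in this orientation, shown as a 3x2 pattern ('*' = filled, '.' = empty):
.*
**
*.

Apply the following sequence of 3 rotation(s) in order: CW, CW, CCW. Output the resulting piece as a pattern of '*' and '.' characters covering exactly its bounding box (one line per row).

Answer: **.
.**

Derivation:
Start:
.*
**
*.
After rotation 1 (CW):
**.
.**
After rotation 2 (CW):
.*
**
*.
After rotation 3 (CCW):
**.
.**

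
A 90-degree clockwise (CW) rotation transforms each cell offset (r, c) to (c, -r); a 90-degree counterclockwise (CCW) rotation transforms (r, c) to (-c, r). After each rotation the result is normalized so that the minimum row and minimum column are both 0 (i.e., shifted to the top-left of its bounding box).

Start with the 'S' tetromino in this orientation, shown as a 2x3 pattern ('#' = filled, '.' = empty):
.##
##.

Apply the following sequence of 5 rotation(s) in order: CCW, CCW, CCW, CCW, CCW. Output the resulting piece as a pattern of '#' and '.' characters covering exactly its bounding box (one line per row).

Answer: #.
##
.#

Derivation:
Start:
.##
##.
After rotation 1 (CCW):
#.
##
.#
After rotation 2 (CCW):
.##
##.
After rotation 3 (CCW):
#.
##
.#
After rotation 4 (CCW):
.##
##.
After rotation 5 (CCW):
#.
##
.#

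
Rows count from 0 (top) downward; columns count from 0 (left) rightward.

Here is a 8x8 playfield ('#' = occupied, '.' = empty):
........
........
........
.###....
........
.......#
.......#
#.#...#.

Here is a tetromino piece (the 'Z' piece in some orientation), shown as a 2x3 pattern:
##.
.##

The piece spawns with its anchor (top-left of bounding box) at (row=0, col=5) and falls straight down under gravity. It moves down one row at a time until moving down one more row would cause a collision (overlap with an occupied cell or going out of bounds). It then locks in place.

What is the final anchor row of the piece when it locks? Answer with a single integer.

Spawn at (row=0, col=5). Try each row:
  row 0: fits
  row 1: fits
  row 2: fits
  row 3: fits
  row 4: blocked -> lock at row 3

Answer: 3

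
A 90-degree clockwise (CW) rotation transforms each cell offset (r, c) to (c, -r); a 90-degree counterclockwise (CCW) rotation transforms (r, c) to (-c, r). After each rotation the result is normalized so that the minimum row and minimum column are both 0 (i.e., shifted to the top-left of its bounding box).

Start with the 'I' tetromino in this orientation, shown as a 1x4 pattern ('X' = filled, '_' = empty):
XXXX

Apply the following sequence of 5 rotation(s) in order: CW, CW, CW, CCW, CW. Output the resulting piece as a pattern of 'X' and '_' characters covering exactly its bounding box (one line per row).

Answer: X
X
X
X

Derivation:
Start:
XXXX
After rotation 1 (CW):
X
X
X
X
After rotation 2 (CW):
XXXX
After rotation 3 (CW):
X
X
X
X
After rotation 4 (CCW):
XXXX
After rotation 5 (CW):
X
X
X
X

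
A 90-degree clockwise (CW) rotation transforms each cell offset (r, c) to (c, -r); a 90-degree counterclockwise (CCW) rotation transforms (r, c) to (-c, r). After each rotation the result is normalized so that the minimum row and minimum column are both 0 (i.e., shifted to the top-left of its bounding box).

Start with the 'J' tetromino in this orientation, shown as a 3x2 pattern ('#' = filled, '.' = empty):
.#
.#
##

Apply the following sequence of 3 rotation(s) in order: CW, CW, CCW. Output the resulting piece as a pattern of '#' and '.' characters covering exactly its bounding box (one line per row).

Answer: #..
###

Derivation:
Start:
.#
.#
##
After rotation 1 (CW):
#..
###
After rotation 2 (CW):
##
#.
#.
After rotation 3 (CCW):
#..
###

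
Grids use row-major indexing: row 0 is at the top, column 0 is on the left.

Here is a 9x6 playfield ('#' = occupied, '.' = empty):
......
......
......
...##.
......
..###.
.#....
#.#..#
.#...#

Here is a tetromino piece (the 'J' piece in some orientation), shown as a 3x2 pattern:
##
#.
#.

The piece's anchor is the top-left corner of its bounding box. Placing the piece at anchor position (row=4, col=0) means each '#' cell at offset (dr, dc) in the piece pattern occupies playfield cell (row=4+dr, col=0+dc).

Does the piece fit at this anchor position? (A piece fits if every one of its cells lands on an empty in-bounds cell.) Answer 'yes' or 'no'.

Answer: yes

Derivation:
Check each piece cell at anchor (4, 0):
  offset (0,0) -> (4,0): empty -> OK
  offset (0,1) -> (4,1): empty -> OK
  offset (1,0) -> (5,0): empty -> OK
  offset (2,0) -> (6,0): empty -> OK
All cells valid: yes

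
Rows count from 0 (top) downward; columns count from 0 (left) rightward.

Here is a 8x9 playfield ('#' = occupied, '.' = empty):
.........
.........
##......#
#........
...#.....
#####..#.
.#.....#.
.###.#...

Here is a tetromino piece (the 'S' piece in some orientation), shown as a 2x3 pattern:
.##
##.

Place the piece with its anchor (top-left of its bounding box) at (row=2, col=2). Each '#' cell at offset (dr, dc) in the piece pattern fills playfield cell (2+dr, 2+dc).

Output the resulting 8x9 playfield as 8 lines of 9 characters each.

Answer: .........
.........
##.##...#
#.##.....
...#.....
#####..#.
.#.....#.
.###.#...

Derivation:
Fill (2+0,2+1) = (2,3)
Fill (2+0,2+2) = (2,4)
Fill (2+1,2+0) = (3,2)
Fill (2+1,2+1) = (3,3)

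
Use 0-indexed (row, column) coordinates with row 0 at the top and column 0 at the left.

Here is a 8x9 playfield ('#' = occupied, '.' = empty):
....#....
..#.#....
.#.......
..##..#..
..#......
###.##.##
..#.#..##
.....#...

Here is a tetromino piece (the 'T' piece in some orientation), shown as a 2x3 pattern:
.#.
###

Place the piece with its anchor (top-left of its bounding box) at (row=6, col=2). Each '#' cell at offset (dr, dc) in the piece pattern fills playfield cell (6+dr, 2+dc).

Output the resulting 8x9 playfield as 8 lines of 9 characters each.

Answer: ....#....
..#.#....
.#.......
..##..#..
..#......
###.##.##
..###..##
..####...

Derivation:
Fill (6+0,2+1) = (6,3)
Fill (6+1,2+0) = (7,2)
Fill (6+1,2+1) = (7,3)
Fill (6+1,2+2) = (7,4)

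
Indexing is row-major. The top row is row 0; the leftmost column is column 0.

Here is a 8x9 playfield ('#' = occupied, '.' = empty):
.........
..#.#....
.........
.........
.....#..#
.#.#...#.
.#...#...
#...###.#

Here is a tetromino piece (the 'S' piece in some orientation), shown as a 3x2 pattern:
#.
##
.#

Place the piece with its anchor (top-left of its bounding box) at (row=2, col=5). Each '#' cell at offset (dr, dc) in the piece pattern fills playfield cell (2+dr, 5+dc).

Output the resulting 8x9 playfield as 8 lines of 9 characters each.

Fill (2+0,5+0) = (2,5)
Fill (2+1,5+0) = (3,5)
Fill (2+1,5+1) = (3,6)
Fill (2+2,5+1) = (4,6)

Answer: .........
..#.#....
.....#...
.....##..
.....##.#
.#.#...#.
.#...#...
#...###.#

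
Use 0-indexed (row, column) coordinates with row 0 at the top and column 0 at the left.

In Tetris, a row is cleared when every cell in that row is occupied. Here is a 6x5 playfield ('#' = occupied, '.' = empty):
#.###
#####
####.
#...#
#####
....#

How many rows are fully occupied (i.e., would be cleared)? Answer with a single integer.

Check each row:
  row 0: 1 empty cell -> not full
  row 1: 0 empty cells -> FULL (clear)
  row 2: 1 empty cell -> not full
  row 3: 3 empty cells -> not full
  row 4: 0 empty cells -> FULL (clear)
  row 5: 4 empty cells -> not full
Total rows cleared: 2

Answer: 2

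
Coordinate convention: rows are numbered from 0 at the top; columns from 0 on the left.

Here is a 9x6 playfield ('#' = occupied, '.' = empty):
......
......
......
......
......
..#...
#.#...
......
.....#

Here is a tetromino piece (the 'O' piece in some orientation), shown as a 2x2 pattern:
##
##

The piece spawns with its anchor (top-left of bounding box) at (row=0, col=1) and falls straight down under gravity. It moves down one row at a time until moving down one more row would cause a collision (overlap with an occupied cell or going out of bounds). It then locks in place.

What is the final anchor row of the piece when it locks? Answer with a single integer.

Spawn at (row=0, col=1). Try each row:
  row 0: fits
  row 1: fits
  row 2: fits
  row 3: fits
  row 4: blocked -> lock at row 3

Answer: 3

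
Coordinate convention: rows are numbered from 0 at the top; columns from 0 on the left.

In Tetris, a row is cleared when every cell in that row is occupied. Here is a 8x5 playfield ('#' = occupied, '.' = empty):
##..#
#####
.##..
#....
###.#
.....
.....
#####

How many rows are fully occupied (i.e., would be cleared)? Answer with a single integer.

Answer: 2

Derivation:
Check each row:
  row 0: 2 empty cells -> not full
  row 1: 0 empty cells -> FULL (clear)
  row 2: 3 empty cells -> not full
  row 3: 4 empty cells -> not full
  row 4: 1 empty cell -> not full
  row 5: 5 empty cells -> not full
  row 6: 5 empty cells -> not full
  row 7: 0 empty cells -> FULL (clear)
Total rows cleared: 2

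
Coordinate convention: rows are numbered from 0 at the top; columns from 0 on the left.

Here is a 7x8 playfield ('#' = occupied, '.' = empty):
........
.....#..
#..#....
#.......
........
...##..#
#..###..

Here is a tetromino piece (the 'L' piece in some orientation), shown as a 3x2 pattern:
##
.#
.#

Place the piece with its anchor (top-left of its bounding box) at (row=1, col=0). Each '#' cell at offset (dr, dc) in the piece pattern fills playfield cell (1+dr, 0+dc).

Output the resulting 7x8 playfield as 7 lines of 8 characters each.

Fill (1+0,0+0) = (1,0)
Fill (1+0,0+1) = (1,1)
Fill (1+1,0+1) = (2,1)
Fill (1+2,0+1) = (3,1)

Answer: ........
##...#..
##.#....
##......
........
...##..#
#..###..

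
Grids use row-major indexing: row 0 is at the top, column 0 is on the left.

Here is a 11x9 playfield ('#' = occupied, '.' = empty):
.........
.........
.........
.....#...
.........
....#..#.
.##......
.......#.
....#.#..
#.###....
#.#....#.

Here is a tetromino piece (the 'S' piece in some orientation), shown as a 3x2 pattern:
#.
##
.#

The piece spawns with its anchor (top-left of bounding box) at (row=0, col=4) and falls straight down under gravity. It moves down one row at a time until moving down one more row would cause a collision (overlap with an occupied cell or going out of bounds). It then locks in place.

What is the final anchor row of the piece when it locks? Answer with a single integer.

Answer: 0

Derivation:
Spawn at (row=0, col=4). Try each row:
  row 0: fits
  row 1: blocked -> lock at row 0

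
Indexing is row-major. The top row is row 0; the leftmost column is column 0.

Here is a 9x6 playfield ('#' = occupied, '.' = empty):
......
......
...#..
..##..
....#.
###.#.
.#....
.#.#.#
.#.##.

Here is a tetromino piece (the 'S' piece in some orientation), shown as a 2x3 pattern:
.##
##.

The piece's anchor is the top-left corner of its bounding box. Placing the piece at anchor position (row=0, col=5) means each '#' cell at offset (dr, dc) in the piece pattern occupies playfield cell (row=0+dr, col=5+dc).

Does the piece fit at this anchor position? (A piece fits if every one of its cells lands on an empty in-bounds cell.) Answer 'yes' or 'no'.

Answer: no

Derivation:
Check each piece cell at anchor (0, 5):
  offset (0,1) -> (0,6): out of bounds -> FAIL
  offset (0,2) -> (0,7): out of bounds -> FAIL
  offset (1,0) -> (1,5): empty -> OK
  offset (1,1) -> (1,6): out of bounds -> FAIL
All cells valid: no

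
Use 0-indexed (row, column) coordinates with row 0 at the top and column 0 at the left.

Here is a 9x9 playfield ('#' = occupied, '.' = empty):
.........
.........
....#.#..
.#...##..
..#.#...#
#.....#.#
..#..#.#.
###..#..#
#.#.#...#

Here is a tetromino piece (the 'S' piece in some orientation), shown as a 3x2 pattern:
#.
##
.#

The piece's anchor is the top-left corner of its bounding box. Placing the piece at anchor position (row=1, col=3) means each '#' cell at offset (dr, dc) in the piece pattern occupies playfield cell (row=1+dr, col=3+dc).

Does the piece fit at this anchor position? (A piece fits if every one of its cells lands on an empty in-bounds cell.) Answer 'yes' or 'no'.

Answer: no

Derivation:
Check each piece cell at anchor (1, 3):
  offset (0,0) -> (1,3): empty -> OK
  offset (1,0) -> (2,3): empty -> OK
  offset (1,1) -> (2,4): occupied ('#') -> FAIL
  offset (2,1) -> (3,4): empty -> OK
All cells valid: no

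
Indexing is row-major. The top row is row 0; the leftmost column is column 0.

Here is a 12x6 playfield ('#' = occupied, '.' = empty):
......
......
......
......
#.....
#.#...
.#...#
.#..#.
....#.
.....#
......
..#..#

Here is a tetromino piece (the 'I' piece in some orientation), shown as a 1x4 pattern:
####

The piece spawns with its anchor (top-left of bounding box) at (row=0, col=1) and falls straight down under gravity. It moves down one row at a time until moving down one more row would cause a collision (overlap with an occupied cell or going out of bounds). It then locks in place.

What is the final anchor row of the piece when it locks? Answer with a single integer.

Answer: 4

Derivation:
Spawn at (row=0, col=1). Try each row:
  row 0: fits
  row 1: fits
  row 2: fits
  row 3: fits
  row 4: fits
  row 5: blocked -> lock at row 4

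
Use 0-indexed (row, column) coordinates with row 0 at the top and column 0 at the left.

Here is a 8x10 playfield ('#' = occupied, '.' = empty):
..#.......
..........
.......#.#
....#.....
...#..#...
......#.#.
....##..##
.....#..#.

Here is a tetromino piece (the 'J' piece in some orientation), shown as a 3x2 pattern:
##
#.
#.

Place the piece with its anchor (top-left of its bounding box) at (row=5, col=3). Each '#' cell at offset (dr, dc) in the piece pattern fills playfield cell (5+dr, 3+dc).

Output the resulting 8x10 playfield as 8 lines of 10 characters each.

Fill (5+0,3+0) = (5,3)
Fill (5+0,3+1) = (5,4)
Fill (5+1,3+0) = (6,3)
Fill (5+2,3+0) = (7,3)

Answer: ..#.......
..........
.......#.#
....#.....
...#..#...
...##.#.#.
...###..##
...#.#..#.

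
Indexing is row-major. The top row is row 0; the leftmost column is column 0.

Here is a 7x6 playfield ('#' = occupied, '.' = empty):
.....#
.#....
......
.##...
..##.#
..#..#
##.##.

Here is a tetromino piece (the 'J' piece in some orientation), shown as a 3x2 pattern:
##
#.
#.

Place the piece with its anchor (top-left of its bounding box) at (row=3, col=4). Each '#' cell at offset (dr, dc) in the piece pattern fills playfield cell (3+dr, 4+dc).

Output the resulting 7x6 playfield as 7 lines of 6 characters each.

Answer: .....#
.#....
......
.##.##
..####
..#.##
##.##.

Derivation:
Fill (3+0,4+0) = (3,4)
Fill (3+0,4+1) = (3,5)
Fill (3+1,4+0) = (4,4)
Fill (3+2,4+0) = (5,4)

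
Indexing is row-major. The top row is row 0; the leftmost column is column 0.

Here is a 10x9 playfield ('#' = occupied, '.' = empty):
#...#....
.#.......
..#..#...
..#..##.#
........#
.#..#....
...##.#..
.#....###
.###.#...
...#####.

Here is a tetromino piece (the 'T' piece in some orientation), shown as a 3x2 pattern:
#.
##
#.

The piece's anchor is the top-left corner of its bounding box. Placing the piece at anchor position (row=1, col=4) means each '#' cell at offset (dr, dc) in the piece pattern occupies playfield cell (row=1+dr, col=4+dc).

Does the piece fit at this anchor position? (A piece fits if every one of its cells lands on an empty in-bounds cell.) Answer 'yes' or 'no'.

Check each piece cell at anchor (1, 4):
  offset (0,0) -> (1,4): empty -> OK
  offset (1,0) -> (2,4): empty -> OK
  offset (1,1) -> (2,5): occupied ('#') -> FAIL
  offset (2,0) -> (3,4): empty -> OK
All cells valid: no

Answer: no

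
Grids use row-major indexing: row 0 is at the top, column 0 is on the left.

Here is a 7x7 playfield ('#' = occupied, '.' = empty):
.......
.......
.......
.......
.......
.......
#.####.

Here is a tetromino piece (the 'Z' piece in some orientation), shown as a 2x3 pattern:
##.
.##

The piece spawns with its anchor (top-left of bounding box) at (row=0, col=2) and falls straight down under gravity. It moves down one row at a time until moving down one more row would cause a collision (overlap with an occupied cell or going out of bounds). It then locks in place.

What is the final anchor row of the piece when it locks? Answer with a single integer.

Answer: 4

Derivation:
Spawn at (row=0, col=2). Try each row:
  row 0: fits
  row 1: fits
  row 2: fits
  row 3: fits
  row 4: fits
  row 5: blocked -> lock at row 4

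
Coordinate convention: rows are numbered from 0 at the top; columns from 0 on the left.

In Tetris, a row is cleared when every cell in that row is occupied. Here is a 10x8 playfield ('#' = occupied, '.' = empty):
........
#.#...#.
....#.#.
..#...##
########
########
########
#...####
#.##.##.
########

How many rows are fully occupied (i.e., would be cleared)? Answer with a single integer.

Answer: 4

Derivation:
Check each row:
  row 0: 8 empty cells -> not full
  row 1: 5 empty cells -> not full
  row 2: 6 empty cells -> not full
  row 3: 5 empty cells -> not full
  row 4: 0 empty cells -> FULL (clear)
  row 5: 0 empty cells -> FULL (clear)
  row 6: 0 empty cells -> FULL (clear)
  row 7: 3 empty cells -> not full
  row 8: 3 empty cells -> not full
  row 9: 0 empty cells -> FULL (clear)
Total rows cleared: 4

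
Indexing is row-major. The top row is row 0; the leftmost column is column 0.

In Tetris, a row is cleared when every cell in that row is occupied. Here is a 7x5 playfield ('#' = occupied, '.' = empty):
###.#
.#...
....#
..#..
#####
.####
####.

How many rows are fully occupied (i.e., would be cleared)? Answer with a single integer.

Check each row:
  row 0: 1 empty cell -> not full
  row 1: 4 empty cells -> not full
  row 2: 4 empty cells -> not full
  row 3: 4 empty cells -> not full
  row 4: 0 empty cells -> FULL (clear)
  row 5: 1 empty cell -> not full
  row 6: 1 empty cell -> not full
Total rows cleared: 1

Answer: 1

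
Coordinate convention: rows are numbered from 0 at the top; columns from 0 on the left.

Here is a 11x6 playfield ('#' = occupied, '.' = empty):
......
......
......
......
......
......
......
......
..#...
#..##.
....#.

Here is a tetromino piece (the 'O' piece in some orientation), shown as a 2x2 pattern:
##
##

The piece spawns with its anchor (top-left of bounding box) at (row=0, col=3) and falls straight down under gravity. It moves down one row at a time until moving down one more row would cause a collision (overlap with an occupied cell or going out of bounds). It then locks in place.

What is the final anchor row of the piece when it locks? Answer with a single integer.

Answer: 7

Derivation:
Spawn at (row=0, col=3). Try each row:
  row 0: fits
  row 1: fits
  row 2: fits
  row 3: fits
  row 4: fits
  row 5: fits
  row 6: fits
  row 7: fits
  row 8: blocked -> lock at row 7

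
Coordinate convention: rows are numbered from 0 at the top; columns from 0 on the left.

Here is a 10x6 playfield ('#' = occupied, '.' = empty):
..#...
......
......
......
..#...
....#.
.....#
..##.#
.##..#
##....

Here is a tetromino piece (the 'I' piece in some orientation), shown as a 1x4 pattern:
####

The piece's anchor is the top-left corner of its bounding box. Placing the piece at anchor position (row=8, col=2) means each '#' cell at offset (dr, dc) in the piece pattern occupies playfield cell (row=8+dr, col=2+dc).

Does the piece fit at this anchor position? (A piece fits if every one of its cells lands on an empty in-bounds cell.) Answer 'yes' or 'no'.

Answer: no

Derivation:
Check each piece cell at anchor (8, 2):
  offset (0,0) -> (8,2): occupied ('#') -> FAIL
  offset (0,1) -> (8,3): empty -> OK
  offset (0,2) -> (8,4): empty -> OK
  offset (0,3) -> (8,5): occupied ('#') -> FAIL
All cells valid: no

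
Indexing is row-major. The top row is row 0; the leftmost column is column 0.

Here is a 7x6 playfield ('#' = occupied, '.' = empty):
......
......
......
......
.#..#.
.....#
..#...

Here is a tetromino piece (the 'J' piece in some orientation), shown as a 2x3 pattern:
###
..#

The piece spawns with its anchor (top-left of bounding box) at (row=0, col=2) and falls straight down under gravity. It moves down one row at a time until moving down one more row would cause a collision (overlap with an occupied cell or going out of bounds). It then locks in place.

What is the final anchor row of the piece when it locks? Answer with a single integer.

Spawn at (row=0, col=2). Try each row:
  row 0: fits
  row 1: fits
  row 2: fits
  row 3: blocked -> lock at row 2

Answer: 2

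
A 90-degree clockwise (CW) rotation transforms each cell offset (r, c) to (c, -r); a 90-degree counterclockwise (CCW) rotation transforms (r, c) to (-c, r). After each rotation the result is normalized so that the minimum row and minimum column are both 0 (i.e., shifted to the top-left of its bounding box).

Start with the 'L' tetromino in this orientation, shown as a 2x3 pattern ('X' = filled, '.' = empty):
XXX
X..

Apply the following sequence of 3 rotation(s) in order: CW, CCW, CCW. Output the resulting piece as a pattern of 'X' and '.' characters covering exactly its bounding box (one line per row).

Start:
XXX
X..
After rotation 1 (CW):
XX
.X
.X
After rotation 2 (CCW):
XXX
X..
After rotation 3 (CCW):
X.
X.
XX

Answer: X.
X.
XX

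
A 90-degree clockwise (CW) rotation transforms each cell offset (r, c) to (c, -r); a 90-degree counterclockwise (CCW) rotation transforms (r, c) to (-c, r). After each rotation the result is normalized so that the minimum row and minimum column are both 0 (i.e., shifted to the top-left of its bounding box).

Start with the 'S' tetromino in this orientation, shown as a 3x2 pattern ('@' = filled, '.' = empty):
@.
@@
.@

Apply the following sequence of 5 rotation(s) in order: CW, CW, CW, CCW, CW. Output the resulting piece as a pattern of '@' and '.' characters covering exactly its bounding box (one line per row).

Answer: .@@
@@.

Derivation:
Start:
@.
@@
.@
After rotation 1 (CW):
.@@
@@.
After rotation 2 (CW):
@.
@@
.@
After rotation 3 (CW):
.@@
@@.
After rotation 4 (CCW):
@.
@@
.@
After rotation 5 (CW):
.@@
@@.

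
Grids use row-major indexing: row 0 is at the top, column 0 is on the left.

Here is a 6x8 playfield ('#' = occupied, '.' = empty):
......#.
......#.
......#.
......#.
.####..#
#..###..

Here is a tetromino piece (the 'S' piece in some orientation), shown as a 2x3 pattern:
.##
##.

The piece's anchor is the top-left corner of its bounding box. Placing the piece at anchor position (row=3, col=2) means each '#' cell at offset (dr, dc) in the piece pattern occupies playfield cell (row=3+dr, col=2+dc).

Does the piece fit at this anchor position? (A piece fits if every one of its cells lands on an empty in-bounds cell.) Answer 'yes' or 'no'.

Answer: no

Derivation:
Check each piece cell at anchor (3, 2):
  offset (0,1) -> (3,3): empty -> OK
  offset (0,2) -> (3,4): empty -> OK
  offset (1,0) -> (4,2): occupied ('#') -> FAIL
  offset (1,1) -> (4,3): occupied ('#') -> FAIL
All cells valid: no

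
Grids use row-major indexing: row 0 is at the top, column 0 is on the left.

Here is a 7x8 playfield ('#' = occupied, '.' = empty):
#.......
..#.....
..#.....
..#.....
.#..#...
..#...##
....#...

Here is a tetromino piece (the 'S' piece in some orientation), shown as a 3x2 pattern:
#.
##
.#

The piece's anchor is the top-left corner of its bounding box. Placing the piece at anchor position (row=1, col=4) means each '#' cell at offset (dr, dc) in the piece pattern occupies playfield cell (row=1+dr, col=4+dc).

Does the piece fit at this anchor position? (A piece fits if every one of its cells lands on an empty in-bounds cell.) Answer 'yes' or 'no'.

Answer: yes

Derivation:
Check each piece cell at anchor (1, 4):
  offset (0,0) -> (1,4): empty -> OK
  offset (1,0) -> (2,4): empty -> OK
  offset (1,1) -> (2,5): empty -> OK
  offset (2,1) -> (3,5): empty -> OK
All cells valid: yes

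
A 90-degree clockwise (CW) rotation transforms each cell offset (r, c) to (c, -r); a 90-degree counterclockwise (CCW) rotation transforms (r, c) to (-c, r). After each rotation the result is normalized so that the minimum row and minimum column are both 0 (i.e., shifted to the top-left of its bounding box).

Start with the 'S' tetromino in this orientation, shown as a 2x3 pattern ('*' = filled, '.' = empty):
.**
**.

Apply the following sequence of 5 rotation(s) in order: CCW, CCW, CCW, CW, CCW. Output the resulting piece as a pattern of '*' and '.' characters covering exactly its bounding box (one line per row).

Start:
.**
**.
After rotation 1 (CCW):
*.
**
.*
After rotation 2 (CCW):
.**
**.
After rotation 3 (CCW):
*.
**
.*
After rotation 4 (CW):
.**
**.
After rotation 5 (CCW):
*.
**
.*

Answer: *.
**
.*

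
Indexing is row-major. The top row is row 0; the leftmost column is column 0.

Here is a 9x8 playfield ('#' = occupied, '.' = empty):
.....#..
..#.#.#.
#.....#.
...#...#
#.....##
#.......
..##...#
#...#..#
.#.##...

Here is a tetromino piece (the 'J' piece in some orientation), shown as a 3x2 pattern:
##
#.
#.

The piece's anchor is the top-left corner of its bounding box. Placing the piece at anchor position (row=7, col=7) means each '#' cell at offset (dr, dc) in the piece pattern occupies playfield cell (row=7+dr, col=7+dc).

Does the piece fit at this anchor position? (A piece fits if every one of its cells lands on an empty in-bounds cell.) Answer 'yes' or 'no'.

Answer: no

Derivation:
Check each piece cell at anchor (7, 7):
  offset (0,0) -> (7,7): occupied ('#') -> FAIL
  offset (0,1) -> (7,8): out of bounds -> FAIL
  offset (1,0) -> (8,7): empty -> OK
  offset (2,0) -> (9,7): out of bounds -> FAIL
All cells valid: no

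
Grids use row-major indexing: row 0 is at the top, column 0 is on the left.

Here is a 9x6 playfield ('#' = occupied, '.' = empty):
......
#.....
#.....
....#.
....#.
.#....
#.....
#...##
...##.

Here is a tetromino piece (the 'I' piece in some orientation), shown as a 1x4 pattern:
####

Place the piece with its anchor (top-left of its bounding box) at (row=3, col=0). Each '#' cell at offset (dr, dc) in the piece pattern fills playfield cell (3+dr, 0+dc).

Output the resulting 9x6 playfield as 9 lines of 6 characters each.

Fill (3+0,0+0) = (3,0)
Fill (3+0,0+1) = (3,1)
Fill (3+0,0+2) = (3,2)
Fill (3+0,0+3) = (3,3)

Answer: ......
#.....
#.....
#####.
....#.
.#....
#.....
#...##
...##.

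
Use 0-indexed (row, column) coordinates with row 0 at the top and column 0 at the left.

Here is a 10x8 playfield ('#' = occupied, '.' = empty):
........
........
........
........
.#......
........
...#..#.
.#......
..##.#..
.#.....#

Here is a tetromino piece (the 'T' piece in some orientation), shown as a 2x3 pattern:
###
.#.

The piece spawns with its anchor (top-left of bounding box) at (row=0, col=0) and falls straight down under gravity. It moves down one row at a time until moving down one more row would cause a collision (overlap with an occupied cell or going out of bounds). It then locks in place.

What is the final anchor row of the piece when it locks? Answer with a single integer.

Answer: 2

Derivation:
Spawn at (row=0, col=0). Try each row:
  row 0: fits
  row 1: fits
  row 2: fits
  row 3: blocked -> lock at row 2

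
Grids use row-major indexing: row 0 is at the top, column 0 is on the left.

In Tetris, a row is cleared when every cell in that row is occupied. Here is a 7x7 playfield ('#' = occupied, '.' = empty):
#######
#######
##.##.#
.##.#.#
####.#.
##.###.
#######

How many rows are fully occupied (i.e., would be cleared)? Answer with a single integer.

Answer: 3

Derivation:
Check each row:
  row 0: 0 empty cells -> FULL (clear)
  row 1: 0 empty cells -> FULL (clear)
  row 2: 2 empty cells -> not full
  row 3: 3 empty cells -> not full
  row 4: 2 empty cells -> not full
  row 5: 2 empty cells -> not full
  row 6: 0 empty cells -> FULL (clear)
Total rows cleared: 3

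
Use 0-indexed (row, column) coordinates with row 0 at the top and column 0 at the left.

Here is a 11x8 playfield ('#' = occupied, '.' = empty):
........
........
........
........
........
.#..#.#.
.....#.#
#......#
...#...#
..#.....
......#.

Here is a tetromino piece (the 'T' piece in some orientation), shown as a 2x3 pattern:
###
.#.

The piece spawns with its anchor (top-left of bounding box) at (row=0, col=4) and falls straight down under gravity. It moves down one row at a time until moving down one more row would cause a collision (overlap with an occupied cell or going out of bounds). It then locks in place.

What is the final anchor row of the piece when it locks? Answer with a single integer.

Answer: 4

Derivation:
Spawn at (row=0, col=4). Try each row:
  row 0: fits
  row 1: fits
  row 2: fits
  row 3: fits
  row 4: fits
  row 5: blocked -> lock at row 4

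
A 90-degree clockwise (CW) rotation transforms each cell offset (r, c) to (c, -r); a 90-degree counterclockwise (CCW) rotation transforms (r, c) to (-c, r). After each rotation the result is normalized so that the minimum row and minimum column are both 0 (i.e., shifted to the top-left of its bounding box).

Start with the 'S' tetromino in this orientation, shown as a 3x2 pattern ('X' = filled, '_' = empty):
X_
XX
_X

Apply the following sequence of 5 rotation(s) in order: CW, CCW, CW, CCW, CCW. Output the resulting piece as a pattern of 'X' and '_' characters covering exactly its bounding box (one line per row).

Answer: _XX
XX_

Derivation:
Start:
X_
XX
_X
After rotation 1 (CW):
_XX
XX_
After rotation 2 (CCW):
X_
XX
_X
After rotation 3 (CW):
_XX
XX_
After rotation 4 (CCW):
X_
XX
_X
After rotation 5 (CCW):
_XX
XX_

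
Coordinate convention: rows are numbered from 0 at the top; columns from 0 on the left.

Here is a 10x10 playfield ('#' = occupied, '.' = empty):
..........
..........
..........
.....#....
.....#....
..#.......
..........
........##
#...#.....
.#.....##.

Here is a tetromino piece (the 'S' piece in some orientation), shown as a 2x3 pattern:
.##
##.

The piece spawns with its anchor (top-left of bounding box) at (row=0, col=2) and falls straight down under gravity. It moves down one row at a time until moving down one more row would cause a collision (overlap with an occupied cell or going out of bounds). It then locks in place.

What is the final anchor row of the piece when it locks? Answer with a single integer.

Answer: 3

Derivation:
Spawn at (row=0, col=2). Try each row:
  row 0: fits
  row 1: fits
  row 2: fits
  row 3: fits
  row 4: blocked -> lock at row 3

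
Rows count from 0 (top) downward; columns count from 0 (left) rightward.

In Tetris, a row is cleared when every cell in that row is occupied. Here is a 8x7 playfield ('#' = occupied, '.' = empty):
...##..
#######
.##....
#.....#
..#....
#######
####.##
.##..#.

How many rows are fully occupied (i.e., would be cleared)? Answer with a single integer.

Check each row:
  row 0: 5 empty cells -> not full
  row 1: 0 empty cells -> FULL (clear)
  row 2: 5 empty cells -> not full
  row 3: 5 empty cells -> not full
  row 4: 6 empty cells -> not full
  row 5: 0 empty cells -> FULL (clear)
  row 6: 1 empty cell -> not full
  row 7: 4 empty cells -> not full
Total rows cleared: 2

Answer: 2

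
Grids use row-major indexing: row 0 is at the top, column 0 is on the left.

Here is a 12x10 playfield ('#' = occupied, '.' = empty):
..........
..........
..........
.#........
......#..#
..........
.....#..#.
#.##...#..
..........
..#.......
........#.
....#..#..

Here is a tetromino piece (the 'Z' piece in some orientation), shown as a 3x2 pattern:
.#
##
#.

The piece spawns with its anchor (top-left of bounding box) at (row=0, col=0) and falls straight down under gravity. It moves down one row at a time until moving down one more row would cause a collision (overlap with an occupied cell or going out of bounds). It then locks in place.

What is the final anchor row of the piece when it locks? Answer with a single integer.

Answer: 1

Derivation:
Spawn at (row=0, col=0). Try each row:
  row 0: fits
  row 1: fits
  row 2: blocked -> lock at row 1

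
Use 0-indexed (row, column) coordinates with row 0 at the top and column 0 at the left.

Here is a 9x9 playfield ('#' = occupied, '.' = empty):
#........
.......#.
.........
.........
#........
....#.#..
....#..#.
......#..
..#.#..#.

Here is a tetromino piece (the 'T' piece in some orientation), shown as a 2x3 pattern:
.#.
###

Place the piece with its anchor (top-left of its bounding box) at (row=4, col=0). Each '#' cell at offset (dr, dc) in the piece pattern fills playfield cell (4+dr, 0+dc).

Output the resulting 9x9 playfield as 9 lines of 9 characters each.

Fill (4+0,0+1) = (4,1)
Fill (4+1,0+0) = (5,0)
Fill (4+1,0+1) = (5,1)
Fill (4+1,0+2) = (5,2)

Answer: #........
.......#.
.........
.........
##.......
###.#.#..
....#..#.
......#..
..#.#..#.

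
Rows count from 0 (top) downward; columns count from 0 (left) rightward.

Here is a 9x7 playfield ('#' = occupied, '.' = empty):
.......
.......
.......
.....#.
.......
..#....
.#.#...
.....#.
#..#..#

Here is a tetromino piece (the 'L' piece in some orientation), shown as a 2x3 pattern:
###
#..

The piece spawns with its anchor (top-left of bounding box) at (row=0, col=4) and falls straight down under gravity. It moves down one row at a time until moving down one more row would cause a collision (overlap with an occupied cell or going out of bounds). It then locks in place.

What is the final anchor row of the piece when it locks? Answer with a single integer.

Answer: 2

Derivation:
Spawn at (row=0, col=4). Try each row:
  row 0: fits
  row 1: fits
  row 2: fits
  row 3: blocked -> lock at row 2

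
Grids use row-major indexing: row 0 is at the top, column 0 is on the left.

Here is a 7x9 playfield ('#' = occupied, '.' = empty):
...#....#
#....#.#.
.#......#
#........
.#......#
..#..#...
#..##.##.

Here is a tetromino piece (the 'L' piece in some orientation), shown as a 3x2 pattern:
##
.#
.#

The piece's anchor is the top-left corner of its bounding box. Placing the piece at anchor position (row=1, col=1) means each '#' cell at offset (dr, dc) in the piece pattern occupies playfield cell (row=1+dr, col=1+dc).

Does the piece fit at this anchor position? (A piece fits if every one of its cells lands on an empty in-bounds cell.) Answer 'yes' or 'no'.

Check each piece cell at anchor (1, 1):
  offset (0,0) -> (1,1): empty -> OK
  offset (0,1) -> (1,2): empty -> OK
  offset (1,1) -> (2,2): empty -> OK
  offset (2,1) -> (3,2): empty -> OK
All cells valid: yes

Answer: yes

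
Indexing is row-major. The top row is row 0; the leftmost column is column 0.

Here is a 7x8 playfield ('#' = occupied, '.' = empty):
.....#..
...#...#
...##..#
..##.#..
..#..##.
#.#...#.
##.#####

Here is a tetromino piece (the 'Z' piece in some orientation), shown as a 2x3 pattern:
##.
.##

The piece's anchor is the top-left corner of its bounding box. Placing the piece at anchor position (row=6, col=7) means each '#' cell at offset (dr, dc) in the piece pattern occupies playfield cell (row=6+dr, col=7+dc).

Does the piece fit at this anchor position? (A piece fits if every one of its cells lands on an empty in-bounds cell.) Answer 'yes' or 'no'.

Check each piece cell at anchor (6, 7):
  offset (0,0) -> (6,7): occupied ('#') -> FAIL
  offset (0,1) -> (6,8): out of bounds -> FAIL
  offset (1,1) -> (7,8): out of bounds -> FAIL
  offset (1,2) -> (7,9): out of bounds -> FAIL
All cells valid: no

Answer: no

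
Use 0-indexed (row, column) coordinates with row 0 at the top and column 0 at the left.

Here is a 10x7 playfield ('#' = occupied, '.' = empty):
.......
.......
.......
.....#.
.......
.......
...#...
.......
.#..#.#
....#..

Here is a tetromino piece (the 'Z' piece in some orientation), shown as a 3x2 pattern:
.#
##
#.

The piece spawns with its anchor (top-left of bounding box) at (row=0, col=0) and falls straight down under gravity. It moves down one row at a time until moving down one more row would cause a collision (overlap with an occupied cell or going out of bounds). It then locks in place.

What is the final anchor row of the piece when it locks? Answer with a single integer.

Spawn at (row=0, col=0). Try each row:
  row 0: fits
  row 1: fits
  row 2: fits
  row 3: fits
  row 4: fits
  row 5: fits
  row 6: fits
  row 7: blocked -> lock at row 6

Answer: 6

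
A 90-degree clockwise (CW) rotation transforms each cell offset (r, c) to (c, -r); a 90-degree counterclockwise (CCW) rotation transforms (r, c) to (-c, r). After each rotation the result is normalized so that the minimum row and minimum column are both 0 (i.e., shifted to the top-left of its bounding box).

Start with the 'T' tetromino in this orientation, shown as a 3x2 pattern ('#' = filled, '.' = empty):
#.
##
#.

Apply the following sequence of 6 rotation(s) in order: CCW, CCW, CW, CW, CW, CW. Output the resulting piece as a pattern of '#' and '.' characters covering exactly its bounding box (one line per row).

Start:
#.
##
#.
After rotation 1 (CCW):
.#.
###
After rotation 2 (CCW):
.#
##
.#
After rotation 3 (CW):
.#.
###
After rotation 4 (CW):
#.
##
#.
After rotation 5 (CW):
###
.#.
After rotation 6 (CW):
.#
##
.#

Answer: .#
##
.#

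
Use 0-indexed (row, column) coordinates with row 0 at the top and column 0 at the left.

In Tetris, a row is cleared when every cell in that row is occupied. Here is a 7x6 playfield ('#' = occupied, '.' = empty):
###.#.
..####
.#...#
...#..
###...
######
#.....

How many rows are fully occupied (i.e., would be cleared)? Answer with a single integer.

Answer: 1

Derivation:
Check each row:
  row 0: 2 empty cells -> not full
  row 1: 2 empty cells -> not full
  row 2: 4 empty cells -> not full
  row 3: 5 empty cells -> not full
  row 4: 3 empty cells -> not full
  row 5: 0 empty cells -> FULL (clear)
  row 6: 5 empty cells -> not full
Total rows cleared: 1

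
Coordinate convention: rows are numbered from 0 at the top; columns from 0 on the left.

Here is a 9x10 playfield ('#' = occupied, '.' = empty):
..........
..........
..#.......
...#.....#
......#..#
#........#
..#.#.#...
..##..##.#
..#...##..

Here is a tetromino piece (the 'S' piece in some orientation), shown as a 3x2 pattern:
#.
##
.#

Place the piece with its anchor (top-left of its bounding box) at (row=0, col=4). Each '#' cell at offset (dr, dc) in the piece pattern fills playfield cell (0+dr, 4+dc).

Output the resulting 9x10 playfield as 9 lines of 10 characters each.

Answer: ....#.....
....##....
..#..#....
...#.....#
......#..#
#........#
..#.#.#...
..##..##.#
..#...##..

Derivation:
Fill (0+0,4+0) = (0,4)
Fill (0+1,4+0) = (1,4)
Fill (0+1,4+1) = (1,5)
Fill (0+2,4+1) = (2,5)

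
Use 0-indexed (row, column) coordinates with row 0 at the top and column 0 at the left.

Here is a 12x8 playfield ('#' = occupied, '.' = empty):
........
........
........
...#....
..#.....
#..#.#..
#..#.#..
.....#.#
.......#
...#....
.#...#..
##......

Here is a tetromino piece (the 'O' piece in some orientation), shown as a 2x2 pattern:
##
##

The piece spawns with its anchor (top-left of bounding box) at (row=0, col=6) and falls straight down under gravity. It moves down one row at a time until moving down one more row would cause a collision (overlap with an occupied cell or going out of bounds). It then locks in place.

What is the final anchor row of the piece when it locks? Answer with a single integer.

Answer: 5

Derivation:
Spawn at (row=0, col=6). Try each row:
  row 0: fits
  row 1: fits
  row 2: fits
  row 3: fits
  row 4: fits
  row 5: fits
  row 6: blocked -> lock at row 5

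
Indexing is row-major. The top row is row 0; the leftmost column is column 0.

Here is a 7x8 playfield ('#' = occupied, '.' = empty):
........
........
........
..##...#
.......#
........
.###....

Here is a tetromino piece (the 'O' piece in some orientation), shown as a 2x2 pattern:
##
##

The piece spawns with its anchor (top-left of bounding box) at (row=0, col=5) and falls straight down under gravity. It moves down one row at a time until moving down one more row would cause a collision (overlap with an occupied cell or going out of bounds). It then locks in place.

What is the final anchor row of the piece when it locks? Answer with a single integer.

Spawn at (row=0, col=5). Try each row:
  row 0: fits
  row 1: fits
  row 2: fits
  row 3: fits
  row 4: fits
  row 5: fits
  row 6: blocked -> lock at row 5

Answer: 5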